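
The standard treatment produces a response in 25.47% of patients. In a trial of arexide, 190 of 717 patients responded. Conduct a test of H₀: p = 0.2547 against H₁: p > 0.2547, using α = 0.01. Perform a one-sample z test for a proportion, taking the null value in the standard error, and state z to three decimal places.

z = 0.633

p̂ = 190/717 = 0.264993.
SE = √(p₀(1−p₀)/n) = √(0.18983/717) = 0.016271.
z = (0.264993 − 0.2547)/0.016271 = 0.010293/0.016271 = 0.633.
p-value = P(Z > 0.633) ≈ 0.2635. With α = 0.01, fail to reject H₀.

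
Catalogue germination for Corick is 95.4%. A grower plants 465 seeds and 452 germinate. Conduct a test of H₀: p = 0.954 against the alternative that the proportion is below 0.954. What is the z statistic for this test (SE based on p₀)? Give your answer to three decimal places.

z = 1.857

p̂ = 452/465 ≈ 0.972043.
Standard error under H₀: √(0.954×0.046/465) = 0.009715.
z = (0.972043 − 0.954)/0.009715 = 0.018043/0.009715 = 1.857.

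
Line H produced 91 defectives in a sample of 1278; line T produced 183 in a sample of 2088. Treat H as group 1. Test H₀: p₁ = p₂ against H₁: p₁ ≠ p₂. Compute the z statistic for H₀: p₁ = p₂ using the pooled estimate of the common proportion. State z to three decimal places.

z = -1.693

p̂₁ = 91/1278 ≈ 0.071205, p̂₂ = 183/2088 ≈ 0.087644.
Pooled p̂ = (91+183)/(1278+2088) = 274/3366 = 0.081402.
SE = √(0.0747759 × 0.0012614) = 0.009712.
z = (0.071205 − 0.087644)/0.009712 = -0.016439/0.009712 = -1.693.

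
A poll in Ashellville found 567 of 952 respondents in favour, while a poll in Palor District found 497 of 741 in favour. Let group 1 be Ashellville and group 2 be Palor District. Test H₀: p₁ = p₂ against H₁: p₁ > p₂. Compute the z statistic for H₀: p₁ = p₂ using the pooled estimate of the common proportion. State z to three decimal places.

p̂₁ = 567/952 = 0.59559, p̂₂ = 497/741 = 0.67072.
Pooled p̂ = (567+497)/(952+741) = 1064/1693 = 0.62847.
SE = √(0.233495 × 0.00239995) = 0.02367.
z = (0.59559 − 0.67072)/0.02367 = -0.07513/0.02367 = -3.174.

z = -3.174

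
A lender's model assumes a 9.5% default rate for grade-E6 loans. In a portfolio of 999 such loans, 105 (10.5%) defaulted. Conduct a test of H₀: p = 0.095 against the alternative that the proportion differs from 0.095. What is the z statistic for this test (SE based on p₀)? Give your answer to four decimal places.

z = 1.0893

p̂ = 105/999 = 0.105105.
SE = √(p₀(1−p₀)/n) = √(0.085975/999) = 0.009277.
z = (0.105105 − 0.095)/0.009277 = 0.010105/0.009277 = 1.0893.
p-value = 2·P(Z > 1.089) ≈ 0.2760.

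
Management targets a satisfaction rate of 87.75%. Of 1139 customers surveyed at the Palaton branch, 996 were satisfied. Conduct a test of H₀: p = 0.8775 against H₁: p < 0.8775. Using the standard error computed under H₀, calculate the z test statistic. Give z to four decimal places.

p̂ = 996/1139 ≈ 0.874451.
SE = √(p₀(1−p₀)/n) = √(0.10749/1139) = 0.009715.
z = (0.874451 − 0.8775)/0.009715 = -0.003049/0.009715 = -0.3138.
p-value = P(Z < -0.314) ≈ 0.3768.

z = -0.3138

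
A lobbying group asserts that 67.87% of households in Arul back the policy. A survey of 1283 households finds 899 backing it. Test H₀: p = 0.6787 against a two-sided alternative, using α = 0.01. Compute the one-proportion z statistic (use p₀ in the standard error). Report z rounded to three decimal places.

p̂ = 899/1283 ≈ 0.700701.
Under H₀, SE = √(0.6787·0.3213/1283) = √(0.000169966) = 0.013037.
z = (0.700701 − 0.6787)/0.013037 = 0.022001/0.013037 = 1.688.
p-value = 2·P(Z > 1.688) ≈ 0.0915. With α = 0.01, fail to reject H₀.

z = 1.688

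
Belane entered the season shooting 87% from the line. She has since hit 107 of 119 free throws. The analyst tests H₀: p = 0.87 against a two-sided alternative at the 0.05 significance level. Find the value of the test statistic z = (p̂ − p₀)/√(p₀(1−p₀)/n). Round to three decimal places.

p̂ = 107/119 ≈ 0.89916.
Under H₀, SE = √(0.87·0.13/119) = √(0.00095042) = 0.03083.
z = (0.89916 − 0.87)/0.03083 = 0.02916/0.03083 = 0.946.
Two-sided p-value ≈ 2·Φ(−0.946) = 0.3442, so at α = 0.05 we fail to reject H₀.

z = 0.946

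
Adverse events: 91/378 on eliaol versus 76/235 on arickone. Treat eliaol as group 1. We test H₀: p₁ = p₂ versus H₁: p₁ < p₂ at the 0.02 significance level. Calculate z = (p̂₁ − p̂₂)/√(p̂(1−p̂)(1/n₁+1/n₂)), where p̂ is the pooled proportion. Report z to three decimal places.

z = -2.235

p̂₁ = 91/378 ≈ 0.24074, p̂₂ = 76/235 ≈ 0.32340.
Pooled p̂ = (91+76)/(378+235) = 167/613 = 0.27243.
SE = √(0.198212 × 0.00690082) = 0.03698.
z = (0.24074 − 0.32340)/0.03698 = -0.08266/0.03698 = -2.235.
p-value = P(Z < -2.235) ≈ 0.0127. With α = 0.02, reject H₀.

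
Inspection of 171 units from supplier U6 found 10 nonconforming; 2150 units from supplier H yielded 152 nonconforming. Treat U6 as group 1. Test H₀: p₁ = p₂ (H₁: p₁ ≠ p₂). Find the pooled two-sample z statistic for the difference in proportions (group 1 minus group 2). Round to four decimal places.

z = -0.6035

p̂₁ = 10/171 = 0.058480, p̂₂ = 152/2150 = 0.070698.
Pooled p̂ = (10+152)/(171+2150) = 162/2321 = 0.069798.
SE = √(p̂(1−p̂)(1/n₁+1/n₂)) = √(0.069798·0.930202·0.00631307) = √(0.000409881) = 0.020246.
z = (0.058480 − 0.070698)/0.020246 = -0.012218/0.020246 = -0.6035.
Two-sided p-value ≈ 2·Φ(−0.603) = 0.5462.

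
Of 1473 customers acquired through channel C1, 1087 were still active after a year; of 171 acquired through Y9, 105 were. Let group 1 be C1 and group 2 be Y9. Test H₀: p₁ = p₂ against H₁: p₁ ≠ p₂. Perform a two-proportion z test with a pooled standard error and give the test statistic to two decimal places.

z = 3.44

p̂₁ = 1087/1473 ≈ 0.73795, p̂₂ = 105/171 ≈ 0.61404.
Pooled p̂ = (1087+105)/(1473+171) = 1192/1644 = 0.72506.
SE = √(0.199348 × 0.00652684) = 0.03607.
z = (0.73795 − 0.61404)/0.03607 = 0.12391/0.03607 = 3.44.
Two-sided p-value ≈ 2·Φ(−3.435) = 0.0006.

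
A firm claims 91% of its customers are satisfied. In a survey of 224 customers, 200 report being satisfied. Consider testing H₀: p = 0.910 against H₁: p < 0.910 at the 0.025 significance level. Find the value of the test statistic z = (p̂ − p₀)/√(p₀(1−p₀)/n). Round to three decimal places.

z = -0.897

p̂ = 200/224 = 0.892857.
SE = √(p₀(1−p₀)/n) = √(0.0819/224) = 0.019121.
z = (0.892857 − 0.91)/0.019121 = -0.017143/0.019121 = -0.897.
p-value = P(Z < -0.897) ≈ 0.1850; since p > α = 0.025, fail to reject H₀.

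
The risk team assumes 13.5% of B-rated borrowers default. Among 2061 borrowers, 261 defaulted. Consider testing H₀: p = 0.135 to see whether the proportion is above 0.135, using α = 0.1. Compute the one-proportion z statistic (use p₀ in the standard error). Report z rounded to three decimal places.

p̂ = 261/2061 = 0.126638.
Under H₀, SE = √(0.135·0.865/2061) = √(5.66594e-05) = 0.007527.
z = (0.126638 − 0.135)/0.007527 = -0.008362/0.007527 = -1.111.
p-value = P(Z > -1.111) ≈ 0.8667. With α = 0.1, fail to reject H₀.

z = -1.111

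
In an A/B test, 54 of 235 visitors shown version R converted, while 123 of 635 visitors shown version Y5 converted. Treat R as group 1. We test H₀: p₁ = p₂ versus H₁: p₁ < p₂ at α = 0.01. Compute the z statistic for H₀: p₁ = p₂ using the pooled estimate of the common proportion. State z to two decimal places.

z = 1.17

p̂₁ = 54/235 ≈ 0.22979, p̂₂ = 123/635 ≈ 0.19370.
Pooled p̂ = (54+123)/(235+635) = 177/870 = 0.20345.
SE = √(0.162057 × 0.00583012) = 0.03074.
z = (0.22979 − 0.19370)/0.03074 = 0.03609/0.03074 = 1.17.
p-value = P(Z < 1.174) ≈ 0.8798; since p > α = 0.01, fail to reject H₀.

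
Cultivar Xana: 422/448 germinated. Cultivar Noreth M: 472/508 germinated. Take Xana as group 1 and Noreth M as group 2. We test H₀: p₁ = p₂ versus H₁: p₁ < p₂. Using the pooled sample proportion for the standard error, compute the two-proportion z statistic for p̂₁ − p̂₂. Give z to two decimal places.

z = 0.80

p̂₁ = 422/448 ≈ 0.94196, p̂₂ = 472/508 ≈ 0.92913.
Pooled p̂ = (422+472)/(448+508) = 894/956 = 0.93515.
SE = √(p̂(1−p̂)(1/n₁+1/n₂)) = √(0.93515·0.06485·0.00420065) = √(0.000254759) = 0.01596.
z = (0.94196 − 0.92913)/0.01596 = 0.01283/0.01596 = 0.80.
p-value = P(Z < 0.804) ≈ 0.7893.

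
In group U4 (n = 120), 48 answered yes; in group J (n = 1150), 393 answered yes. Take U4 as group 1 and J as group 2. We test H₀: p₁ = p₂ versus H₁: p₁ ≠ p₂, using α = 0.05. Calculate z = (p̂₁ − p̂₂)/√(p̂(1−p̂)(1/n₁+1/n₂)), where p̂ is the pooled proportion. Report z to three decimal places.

p̂₁ = 48/120 ≈ 0.40000, p̂₂ = 393/1150 ≈ 0.34174.
Pooled p̂ = (48+393)/(120+1150) = 441/1270 = 0.34724.
SE = √(p̂(1−p̂)(1/n₁+1/n₂)) = √(0.34724·0.65276·0.0092029) = √(0.00208598) = 0.04567.
z = (0.40000 − 0.34174)/0.04567 = 0.05826/0.04567 = 1.276.
Two-sided p-value ≈ 2·Φ(−1.276) = 0.2021. With α = 0.05, fail to reject H₀.

z = 1.276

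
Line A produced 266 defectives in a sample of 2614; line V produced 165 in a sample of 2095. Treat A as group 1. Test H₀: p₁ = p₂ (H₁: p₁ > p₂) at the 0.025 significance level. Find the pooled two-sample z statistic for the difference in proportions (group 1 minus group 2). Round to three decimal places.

p̂₁ = 266/2614 ≈ 0.101760, p̂₂ = 165/2095 ≈ 0.078759.
Pooled p̂ = (266+165)/(2614+2095) = 431/4709 = 0.091527.
SE = √(p̂(1−p̂)(1/n₁+1/n₂)) = √(0.091527·0.908473·0.000859882) = √(7.1499e-05) = 0.008456.
z = (0.101760 − 0.078759)/0.008456 = 0.023001/0.008456 = 2.720.
p-value = P(Z > 2.720) ≈ 0.0033, so at α = 0.025 we reject H₀.

z = 2.720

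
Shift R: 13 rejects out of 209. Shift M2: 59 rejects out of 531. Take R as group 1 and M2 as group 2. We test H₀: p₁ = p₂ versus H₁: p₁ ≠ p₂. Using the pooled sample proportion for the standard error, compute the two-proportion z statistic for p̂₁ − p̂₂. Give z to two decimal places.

z = -2.02

p̂₁ = 13/209 = 0.0622, p̂₂ = 59/531 = 0.1111.
Pooled p̂ = (13+59)/(209+531) = 72/740 = 0.0973.
SE = √(p̂(1−p̂)(1/n₁+1/n₂)) = √(0.0973·0.9027·0.00666793) = √(0.000585648) = 0.0242.
z = (0.0622 − 0.1111)/0.0242 = -0.0489/0.0242 = -2.02.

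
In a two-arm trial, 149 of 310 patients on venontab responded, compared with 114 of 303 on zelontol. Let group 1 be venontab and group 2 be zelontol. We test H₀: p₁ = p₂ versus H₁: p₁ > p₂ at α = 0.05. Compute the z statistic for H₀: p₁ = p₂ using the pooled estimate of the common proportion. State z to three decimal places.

z = 2.611

p̂₁ = 149/310 = 0.480645, p̂₂ = 114/303 = 0.376238.
Pooled p̂ = (149+114)/(310+303) = 263/613 = 0.429038.
SE = √(p̂(1−p̂)(1/n₁+1/n₂)) = √(0.429038·0.570962·0.00652614) = √(0.00159867) = 0.039983.
z = (0.480645 − 0.376238)/0.039983 = 0.104407/0.039983 = 2.611.
p-value = P(Z > 2.611) ≈ 0.0045; since p < α = 0.05, reject H₀.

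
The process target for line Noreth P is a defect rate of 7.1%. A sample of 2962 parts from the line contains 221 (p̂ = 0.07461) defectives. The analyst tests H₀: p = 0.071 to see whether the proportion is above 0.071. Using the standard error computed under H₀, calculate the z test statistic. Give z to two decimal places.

p̂ = 221/2962 = 0.0746.
Standard error under H₀: √(0.071×0.929/2962) = 0.0047.
z = (0.0746 − 0.071)/0.0047 = 0.0036/0.0047 = 0.77.

z = 0.77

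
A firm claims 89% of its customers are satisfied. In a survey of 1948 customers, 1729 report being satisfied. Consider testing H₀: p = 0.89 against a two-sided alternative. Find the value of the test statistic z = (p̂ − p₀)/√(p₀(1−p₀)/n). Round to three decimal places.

p̂ = 1729/1948 ≈ 0.887577.
Under H₀, SE = √(0.89·0.11/1948) = √(5.02567e-05) = 0.007089.
z = (0.887577 − 0.89)/0.007089 = -0.002423/0.007089 = -0.342.
p-value = 2·P(Z > 0.342) ≈ 0.7325.

z = -0.342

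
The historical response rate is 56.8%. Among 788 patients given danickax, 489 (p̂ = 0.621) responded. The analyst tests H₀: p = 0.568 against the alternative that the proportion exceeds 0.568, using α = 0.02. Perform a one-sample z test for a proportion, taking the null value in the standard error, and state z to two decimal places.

z = 2.98

p̂ = 489/788 ≈ 0.62056.
Under H₀, SE = √(0.568·0.432/788) = √(0.000311391) = 0.01765.
z = (0.62056 − 0.568)/0.01765 = 0.05256/0.01765 = 2.98.
p-value = P(Z > 2.978) ≈ 0.0014. With α = 0.02, reject H₀.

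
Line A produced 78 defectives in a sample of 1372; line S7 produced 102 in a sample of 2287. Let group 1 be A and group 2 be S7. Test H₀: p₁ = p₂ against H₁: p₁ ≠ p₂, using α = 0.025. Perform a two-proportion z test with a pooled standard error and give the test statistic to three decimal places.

z = 1.659

p̂₁ = 78/1372 = 0.056851, p̂₂ = 102/2287 = 0.044600.
Pooled p̂ = (78+102)/(1372+2287) = 180/3659 = 0.049194.
SE = √(0.0467737 × 0.00116612) = 0.007385.
z = (0.056851 − 0.044600)/0.007385 = 0.012251/0.007385 = 1.659.
p-value = 2·P(Z > 1.659) ≈ 0.0971, so at α = 0.025 we fail to reject H₀.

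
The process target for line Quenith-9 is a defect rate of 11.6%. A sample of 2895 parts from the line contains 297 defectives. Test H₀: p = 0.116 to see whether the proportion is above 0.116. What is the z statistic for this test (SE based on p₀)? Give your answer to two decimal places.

z = -2.25

p̂ = 297/2895 = 0.10259.
SE = √(p₀(1−p₀)/n) = √(0.10254/2895) = 0.00595.
z = (0.10259 − 0.116)/0.00595 = -0.01341/0.00595 = -2.25.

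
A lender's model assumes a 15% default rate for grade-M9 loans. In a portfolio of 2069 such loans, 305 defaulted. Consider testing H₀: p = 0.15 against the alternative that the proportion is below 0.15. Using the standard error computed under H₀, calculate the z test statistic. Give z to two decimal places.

p̂ = 305/2069 = 0.1474.
SE = √(p₀(1−p₀)/n) = √(0.1275/2069) = 0.0079.
z = (0.1474 − 0.15)/0.0079 = -0.0026/0.0079 = -0.33.

z = -0.33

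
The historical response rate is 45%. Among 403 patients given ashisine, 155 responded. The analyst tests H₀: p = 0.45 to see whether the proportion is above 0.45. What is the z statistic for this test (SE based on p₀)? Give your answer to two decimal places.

p̂ = 155/403 ≈ 0.3846.
SE = √(p₀(1−p₀)/n) = √(0.2475/403) = 0.0248.
z = (0.3846 − 0.45)/0.0248 = -0.0654/0.0248 = -2.64.
p-value = P(Z > -2.638) ≈ 0.9958.

z = -2.64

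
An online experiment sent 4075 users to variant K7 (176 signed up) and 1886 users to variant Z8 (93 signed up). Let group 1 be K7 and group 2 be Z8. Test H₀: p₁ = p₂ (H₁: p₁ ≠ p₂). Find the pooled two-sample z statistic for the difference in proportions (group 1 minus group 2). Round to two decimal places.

p̂₁ = 176/4075 = 0.04319, p̂₂ = 93/1886 = 0.04931.
Pooled p̂ = (176+93)/(4075+1886) = 269/5961 = 0.04513.
SE = √(0.0430902 × 0.000775621) = 0.00578.
z = (0.04319 − 0.04931)/0.00578 = -0.00612/0.00578 = -1.06.

z = -1.06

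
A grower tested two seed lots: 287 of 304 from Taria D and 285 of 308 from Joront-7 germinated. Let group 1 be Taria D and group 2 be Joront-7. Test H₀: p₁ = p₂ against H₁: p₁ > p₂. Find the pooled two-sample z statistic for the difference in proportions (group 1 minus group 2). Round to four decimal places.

z = 0.9386

p̂₁ = 287/304 = 0.9440789, p̂₂ = 285/308 = 0.9253247.
Pooled p̂ = (287+285)/(304+308) = 572/612 = 0.9346405.
SE = √(p̂(1−p̂)(1/n₁+1/n₂)) = √(0.9346405·0.0653595·0.00653623) = √(0.000399283) = 0.0199821.
z = (0.9440789 − 0.9253247)/0.0199821 = 0.0187542/0.0199821 = 0.9386.
p-value = P(Z > 0.939) ≈ 0.1740.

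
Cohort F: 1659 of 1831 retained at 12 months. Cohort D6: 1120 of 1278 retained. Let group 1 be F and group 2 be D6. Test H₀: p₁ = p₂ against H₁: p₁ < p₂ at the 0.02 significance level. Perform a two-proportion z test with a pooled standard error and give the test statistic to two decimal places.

p̂₁ = 1659/1831 = 0.90606, p̂₂ = 1120/1278 = 0.87637.
Pooled p̂ = (1659+1120)/(1831+1278) = 2779/3109 = 0.89386.
SE = √(0.094877 × 0.00132862) = 0.01123.
z = (0.90606 − 0.87637)/0.01123 = 0.02969/0.01123 = 2.64.
p-value = P(Z < 2.645) ≈ 0.9959, so at α = 0.02 we fail to reject H₀.

z = 2.64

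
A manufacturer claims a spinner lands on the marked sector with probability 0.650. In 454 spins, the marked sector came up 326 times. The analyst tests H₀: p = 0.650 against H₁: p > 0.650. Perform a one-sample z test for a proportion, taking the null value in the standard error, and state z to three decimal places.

p̂ = 326/454 ≈ 0.71806.
Standard error under H₀: √(0.65×0.35/454) = 0.02239.
z = (0.71806 − 0.65)/0.02239 = 0.06806/0.02239 = 3.040.

z = 3.040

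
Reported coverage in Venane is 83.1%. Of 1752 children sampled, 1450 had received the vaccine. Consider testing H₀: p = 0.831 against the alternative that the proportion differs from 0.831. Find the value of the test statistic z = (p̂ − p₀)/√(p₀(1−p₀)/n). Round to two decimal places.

z = -0.38

p̂ = 1450/1752 ≈ 0.8276.
SE = √(p₀(1−p₀)/n) = √(0.14044/1752) = 0.0090.
z = (0.8276 − 0.831)/0.0090 = -0.0034/0.0090 = -0.38.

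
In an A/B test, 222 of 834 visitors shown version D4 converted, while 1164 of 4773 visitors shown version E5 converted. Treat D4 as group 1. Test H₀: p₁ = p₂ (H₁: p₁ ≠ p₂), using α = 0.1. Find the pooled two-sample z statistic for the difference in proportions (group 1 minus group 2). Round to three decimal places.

z = 1.378

p̂₁ = 222/834 = 0.266187, p̂₂ = 1164/4773 = 0.243872.
Pooled p̂ = (222+1164)/(834+4773) = 1386/5607 = 0.247191.
SE = √(p̂(1−p̂)(1/n₁+1/n₂)) = √(0.247191·0.752809·0.00140855) = √(0.000262114) = 0.016190.
z = (0.266187 − 0.243872)/0.016190 = 0.022315/0.016190 = 1.378.
p-value = 2·P(Z > 1.378) ≈ 0.1681; since p > α = 0.1, fail to reject H₀.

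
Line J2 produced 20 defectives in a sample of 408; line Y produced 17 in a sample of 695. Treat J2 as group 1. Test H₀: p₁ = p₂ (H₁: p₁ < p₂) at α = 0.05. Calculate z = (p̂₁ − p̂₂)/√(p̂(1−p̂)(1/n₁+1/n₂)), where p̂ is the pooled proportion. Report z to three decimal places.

p̂₁ = 20/408 = 0.04902, p̂₂ = 17/695 = 0.02446.
Pooled p̂ = (20+17)/(408+695) = 37/1103 = 0.03354.
SE = √(p̂(1−p̂)(1/n₁+1/n₂)) = √(0.03354·0.96646·0.00388983) = √(0.000126107) = 0.01123.
z = (0.04902 − 0.02446)/0.01123 = 0.02456/0.01123 = 2.187.
p-value = P(Z < 2.187) ≈ 0.9856. With α = 0.05, fail to reject H₀.

z = 2.187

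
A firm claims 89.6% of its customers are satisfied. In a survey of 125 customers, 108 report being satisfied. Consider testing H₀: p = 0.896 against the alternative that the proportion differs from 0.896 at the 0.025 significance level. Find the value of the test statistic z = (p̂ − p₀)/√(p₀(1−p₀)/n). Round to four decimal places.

z = -1.1720

p̂ = 108/125 = 0.864000.
Standard error under H₀: √(0.896×0.104/125) = 0.027303.
z = (0.864000 − 0.896)/0.027303 = -0.032000/0.027303 = -1.1720.
p-value = 2·P(Z > 1.172) ≈ 0.2412; since p > α = 0.025, fail to reject H₀.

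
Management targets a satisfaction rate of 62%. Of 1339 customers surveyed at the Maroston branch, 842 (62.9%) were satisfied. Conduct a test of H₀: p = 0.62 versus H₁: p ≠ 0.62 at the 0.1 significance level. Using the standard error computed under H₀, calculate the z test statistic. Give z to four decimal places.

z = 0.6655

p̂ = 842/1339 = 0.6288275.
Standard error under H₀: √(0.62×0.38/1339) = 0.0132647.
z = (0.6288275 − 0.62)/0.0132647 = 0.0088275/0.0132647 = 0.6655.
Two-sided p-value ≈ 2·Φ(−0.665) = 0.5057. With α = 0.1, fail to reject H₀.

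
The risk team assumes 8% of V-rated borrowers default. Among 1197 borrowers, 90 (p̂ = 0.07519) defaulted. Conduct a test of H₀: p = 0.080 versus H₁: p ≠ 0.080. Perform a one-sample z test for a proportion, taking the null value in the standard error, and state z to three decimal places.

z = -0.614

p̂ = 90/1197 = 0.07519.
SE = √(p₀(1−p₀)/n) = √(0.0736/1197) = 0.00784.
z = (0.07519 − 0.08)/0.00784 = -0.00481/0.00784 = -0.614.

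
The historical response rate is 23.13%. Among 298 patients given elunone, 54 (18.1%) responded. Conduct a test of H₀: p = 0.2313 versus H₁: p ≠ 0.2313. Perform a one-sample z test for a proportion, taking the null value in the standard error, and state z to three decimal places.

z = -2.051

p̂ = 54/298 ≈ 0.181208.
Under H₀, SE = √(0.2313·0.7687/298) = √(0.000596645) = 0.024426.
z = (0.181208 − 0.2313)/0.024426 = -0.050092/0.024426 = -2.051.
Two-sided p-value ≈ 2·Φ(−2.051) = 0.0403.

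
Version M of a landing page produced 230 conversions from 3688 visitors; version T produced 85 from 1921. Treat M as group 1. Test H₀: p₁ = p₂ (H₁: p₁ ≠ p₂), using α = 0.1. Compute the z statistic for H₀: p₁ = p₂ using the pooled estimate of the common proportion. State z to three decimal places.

z = 2.797

p̂₁ = 230/3688 = 0.062364, p̂₂ = 85/1921 = 0.044248.
Pooled p̂ = (230+85)/(3688+1921) = 315/5609 = 0.056160.
SE = √(p̂(1−p̂)(1/n₁+1/n₂)) = √(0.056160·0.943840·0.000791712) = √(4.19653e-05) = 0.006478.
z = (0.062364 − 0.044248)/0.006478 = 0.018116/0.006478 = 2.797.
Two-sided p-value ≈ 2·Φ(−2.797) = 0.0052; since p < α = 0.1, reject H₀.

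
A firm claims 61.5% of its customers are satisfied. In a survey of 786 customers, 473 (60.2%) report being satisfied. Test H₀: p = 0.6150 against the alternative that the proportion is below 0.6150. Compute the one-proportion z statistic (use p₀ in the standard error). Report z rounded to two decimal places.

p̂ = 473/786 = 0.6018.
SE = √(p₀(1−p₀)/n) = √(0.23678/786) = 0.0174.
z = (0.6018 − 0.615)/0.0174 = -0.0132/0.0174 = -0.76.

z = -0.76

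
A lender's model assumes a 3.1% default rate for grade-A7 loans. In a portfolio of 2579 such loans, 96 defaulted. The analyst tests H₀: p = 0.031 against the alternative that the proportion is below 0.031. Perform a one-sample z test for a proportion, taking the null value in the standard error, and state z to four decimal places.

z = 1.8236

p̂ = 96/2579 ≈ 0.037224.
SE = √(p₀(1−p₀)/n) = √(0.030039/2579) = 0.003413.
z = (0.037224 − 0.031)/0.003413 = 0.006224/0.003413 = 1.8236.
p-value = P(Z < 1.824) ≈ 0.9659.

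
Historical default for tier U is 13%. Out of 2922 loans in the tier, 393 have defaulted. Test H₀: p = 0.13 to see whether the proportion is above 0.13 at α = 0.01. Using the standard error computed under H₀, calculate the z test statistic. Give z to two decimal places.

p̂ = 393/2922 ≈ 0.13450.
SE = √(p₀(1−p₀)/n) = √(0.1131/2922) = 0.00622.
z = (0.13450 − 0.13)/0.00622 = 0.00450/0.00622 = 0.72.
p-value = P(Z > 0.723) ≈ 0.2349, so at α = 0.01 we fail to reject H₀.

z = 0.72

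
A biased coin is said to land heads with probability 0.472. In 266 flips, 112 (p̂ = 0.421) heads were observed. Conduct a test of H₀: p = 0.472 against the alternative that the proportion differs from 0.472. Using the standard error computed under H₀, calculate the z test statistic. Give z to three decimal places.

p̂ = 112/266 ≈ 0.42105.
SE = √(p₀(1−p₀)/n) = √(0.24922/266) = 0.03061.
z = (0.42105 − 0.472)/0.03061 = -0.05095/0.03061 = -1.664.

z = -1.664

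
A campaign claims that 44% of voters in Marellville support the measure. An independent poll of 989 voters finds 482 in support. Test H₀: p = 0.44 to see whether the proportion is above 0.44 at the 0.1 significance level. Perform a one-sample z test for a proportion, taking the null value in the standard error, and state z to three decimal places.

p̂ = 482/989 ≈ 0.48736.
SE = √(p₀(1−p₀)/n) = √(0.2464/989) = 0.01578.
z = (0.48736 − 0.44)/0.01578 = 0.04736/0.01578 = 3.001.
p-value = P(Z > 3.001) ≈ 0.0013; since p < α = 0.1, reject H₀.

z = 3.001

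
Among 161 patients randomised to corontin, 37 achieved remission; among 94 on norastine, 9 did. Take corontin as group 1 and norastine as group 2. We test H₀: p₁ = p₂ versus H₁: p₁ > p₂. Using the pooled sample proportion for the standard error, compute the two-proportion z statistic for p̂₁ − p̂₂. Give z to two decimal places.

p̂₁ = 37/161 = 0.2298, p̂₂ = 9/94 = 0.0957.
Pooled p̂ = (37+9)/(161+94) = 46/255 = 0.1804.
SE = √(0.147851 × 0.0168495) = 0.0499.
z = (0.2298 − 0.0957)/0.0499 = 0.1341/0.0499 = 2.69.
p-value = P(Z > 2.686) ≈ 0.0036.

z = 2.69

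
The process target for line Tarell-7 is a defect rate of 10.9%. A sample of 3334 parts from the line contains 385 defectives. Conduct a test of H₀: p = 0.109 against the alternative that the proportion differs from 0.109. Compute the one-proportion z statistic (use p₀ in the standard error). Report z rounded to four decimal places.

z = 1.2000

p̂ = 385/3334 ≈ 0.1154769.
SE = √(p₀(1−p₀)/n) = √(0.097119/3334) = 0.0053972.
z = (0.1154769 − 0.109)/0.0053972 = 0.0064769/0.0053972 = 1.2000.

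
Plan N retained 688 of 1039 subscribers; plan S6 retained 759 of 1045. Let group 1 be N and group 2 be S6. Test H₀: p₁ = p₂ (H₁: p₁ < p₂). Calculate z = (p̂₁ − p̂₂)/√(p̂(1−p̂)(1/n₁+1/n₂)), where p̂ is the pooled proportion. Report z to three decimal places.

z = -3.178

p̂₁ = 688/1039 ≈ 0.66218, p̂₂ = 759/1045 ≈ 0.72632.
Pooled p̂ = (688+759)/(1039+1045) = 1447/2084 = 0.69434.
SE = √(p̂(1−p̂)(1/n₁+1/n₂)) = √(0.69434·0.30566·0.0019194) = √(0.00040736) = 0.02018.
z = (0.66218 − 0.72632)/0.02018 = -0.06414/0.02018 = -3.178.
p-value = P(Z < -3.178) ≈ 0.0007.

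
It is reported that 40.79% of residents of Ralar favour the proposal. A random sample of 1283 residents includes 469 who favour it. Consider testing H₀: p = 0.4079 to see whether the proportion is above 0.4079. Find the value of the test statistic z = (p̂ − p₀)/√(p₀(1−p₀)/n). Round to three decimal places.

p̂ = 469/1283 ≈ 0.36555.
Standard error under H₀: √(0.4079×0.5921/1283) = 0.01372.
z = (0.36555 − 0.4079)/0.01372 = -0.04235/0.01372 = -3.087.
p-value = P(Z > -3.087) ≈ 0.9990.

z = -3.087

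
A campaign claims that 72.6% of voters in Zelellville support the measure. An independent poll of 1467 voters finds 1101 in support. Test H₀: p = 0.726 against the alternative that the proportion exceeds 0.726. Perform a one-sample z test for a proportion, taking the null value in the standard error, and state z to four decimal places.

p̂ = 1101/1467 = 0.750511.
SE = √(p₀(1−p₀)/n) = √(0.19892/1467) = 0.011645.
z = (0.750511 − 0.726)/0.011645 = 0.024511/0.011645 = 2.1049.
p-value = P(Z > 2.105) ≈ 0.0176.

z = 2.1049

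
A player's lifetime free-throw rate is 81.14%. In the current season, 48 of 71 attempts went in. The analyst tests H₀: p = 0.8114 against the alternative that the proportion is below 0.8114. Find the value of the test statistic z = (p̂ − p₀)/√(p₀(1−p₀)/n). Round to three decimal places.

z = -2.915

p̂ = 48/71 = 0.67606.
Standard error under H₀: √(0.8114×0.1886/71) = 0.04643.
z = (0.67606 − 0.8114)/0.04643 = -0.13534/0.04643 = -2.915.
p-value = P(Z < -2.915) ≈ 0.0018.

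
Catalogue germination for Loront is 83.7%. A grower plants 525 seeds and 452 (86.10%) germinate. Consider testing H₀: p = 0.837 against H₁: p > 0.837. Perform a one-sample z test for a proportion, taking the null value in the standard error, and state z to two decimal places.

z = 1.49

p̂ = 452/525 = 0.8610.
Standard error under H₀: √(0.837×0.163/525) = 0.0161.
z = (0.8610 − 0.837)/0.0161 = 0.0240/0.0161 = 1.49.
p-value = P(Z > 1.486) ≈ 0.0687.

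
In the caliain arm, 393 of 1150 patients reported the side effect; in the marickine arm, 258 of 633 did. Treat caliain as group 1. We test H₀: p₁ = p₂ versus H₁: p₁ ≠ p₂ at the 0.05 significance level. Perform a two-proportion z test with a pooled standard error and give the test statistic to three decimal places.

p̂₁ = 393/1150 ≈ 0.34174, p̂₂ = 258/633 ≈ 0.40758.
Pooled p̂ = (393+258)/(1150+633) = 651/1783 = 0.36511.
SE = √(p̂(1−p̂)(1/n₁+1/n₂)) = √(0.36511·0.63489·0.00244934) = √(0.000567773) = 0.02383.
z = (0.34174 − 0.40758)/0.02383 = -0.06584/0.02383 = -2.763.
Two-sided p-value ≈ 2·Φ(−2.763) = 0.0057. With α = 0.05, reject H₀.

z = -2.763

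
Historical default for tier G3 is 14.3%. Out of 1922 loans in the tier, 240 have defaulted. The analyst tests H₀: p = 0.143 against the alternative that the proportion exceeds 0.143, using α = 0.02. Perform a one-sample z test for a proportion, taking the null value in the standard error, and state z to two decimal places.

p̂ = 240/1922 = 0.12487.
Under H₀, SE = √(0.143·0.857/1922) = √(6.37622e-05) = 0.00799.
z = (0.12487 − 0.143)/0.00799 = -0.01813/0.00799 = -2.27.
p-value = P(Z > -2.270) ≈ 0.9884, so at α = 0.02 we fail to reject H₀.

z = -2.27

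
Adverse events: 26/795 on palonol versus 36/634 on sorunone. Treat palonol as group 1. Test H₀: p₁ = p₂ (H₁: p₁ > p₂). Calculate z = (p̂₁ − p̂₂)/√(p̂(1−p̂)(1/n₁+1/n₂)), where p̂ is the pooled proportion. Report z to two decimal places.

z = -2.22

p̂₁ = 26/795 ≈ 0.03270, p̂₂ = 36/634 ≈ 0.05678.
Pooled p̂ = (26+36)/(795+634) = 62/1429 = 0.04339.
SE = √(p̂(1−p̂)(1/n₁+1/n₂)) = √(0.04339·0.95661·0.00283515) = √(0.000117672) = 0.01085.
z = (0.03270 − 0.05678)/0.01085 = -0.02408/0.01085 = -2.22.
p-value = P(Z > -2.220) ≈ 0.9868.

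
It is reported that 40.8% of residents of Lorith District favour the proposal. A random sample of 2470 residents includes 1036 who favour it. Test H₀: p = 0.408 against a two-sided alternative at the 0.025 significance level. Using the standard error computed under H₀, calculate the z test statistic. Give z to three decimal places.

p̂ = 1036/2470 = 0.41943.
Under H₀, SE = √(0.408·0.592/2470) = √(9.77879e-05) = 0.00989.
z = (0.41943 − 0.408)/0.00989 = 0.01143/0.00989 = 1.156.
p-value = 2·P(Z > 1.156) ≈ 0.2476, so at α = 0.025 we fail to reject H₀.

z = 1.156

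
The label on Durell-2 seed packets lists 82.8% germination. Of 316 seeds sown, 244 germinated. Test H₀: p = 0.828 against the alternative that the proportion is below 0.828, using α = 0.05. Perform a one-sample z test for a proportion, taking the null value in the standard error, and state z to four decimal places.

z = -2.6307

p̂ = 244/316 ≈ 0.772152.
Standard error under H₀: √(0.828×0.172/316) = 0.021229.
z = (0.772152 − 0.828)/0.021229 = -0.055848/0.021229 = -2.6307.
p-value = P(Z < -2.631) ≈ 0.0043; since p < α = 0.05, reject H₀.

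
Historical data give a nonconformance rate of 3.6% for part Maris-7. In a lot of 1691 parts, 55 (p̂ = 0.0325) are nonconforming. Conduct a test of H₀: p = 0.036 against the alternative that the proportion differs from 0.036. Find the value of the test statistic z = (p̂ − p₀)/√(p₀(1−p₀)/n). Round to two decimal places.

z = -0.77

p̂ = 55/1691 = 0.03253.
SE = √(p₀(1−p₀)/n) = √(0.034704/1691) = 0.00453.
z = (0.03253 − 0.036)/0.00453 = -0.00347/0.00453 = -0.77.
Two-sided p-value ≈ 2·Φ(−0.767) = 0.4431.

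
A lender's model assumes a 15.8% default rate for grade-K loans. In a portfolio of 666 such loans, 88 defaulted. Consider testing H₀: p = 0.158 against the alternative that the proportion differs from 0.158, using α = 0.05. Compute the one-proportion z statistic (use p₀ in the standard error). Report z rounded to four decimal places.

z = -1.8303

p̂ = 88/666 = 0.132132.
Standard error under H₀: √(0.158×0.842/666) = 0.014133.
z = (0.132132 − 0.158)/0.014133 = -0.025868/0.014133 = -1.8303.
p-value = 2·P(Z > 1.830) ≈ 0.0672. With α = 0.05, fail to reject H₀.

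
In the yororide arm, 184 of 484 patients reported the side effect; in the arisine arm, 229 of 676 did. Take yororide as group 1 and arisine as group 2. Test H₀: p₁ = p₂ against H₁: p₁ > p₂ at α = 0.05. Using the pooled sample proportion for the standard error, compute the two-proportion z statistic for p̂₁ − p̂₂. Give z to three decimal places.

p̂₁ = 184/484 = 0.38017, p̂₂ = 229/676 = 0.33876.
Pooled p̂ = (184+229)/(484+676) = 413/1160 = 0.35603.
SE = √(0.229274 × 0.00354541) = 0.02851.
z = (0.38017 − 0.33876)/0.02851 = 0.04141/0.02851 = 1.452.
p-value = P(Z > 1.452) ≈ 0.0732, so at α = 0.05 we fail to reject H₀.

z = 1.452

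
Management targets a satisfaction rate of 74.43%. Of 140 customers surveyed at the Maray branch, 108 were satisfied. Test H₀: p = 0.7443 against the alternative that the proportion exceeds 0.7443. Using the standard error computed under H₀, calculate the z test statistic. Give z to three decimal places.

z = 0.736

p̂ = 108/140 = 0.77143.
Under H₀, SE = √(0.7443·0.2557/140) = √(0.00135941) = 0.03687.
z = (0.77143 − 0.7443)/0.03687 = 0.02713/0.03687 = 0.736.
p-value = P(Z > 0.736) ≈ 0.2309.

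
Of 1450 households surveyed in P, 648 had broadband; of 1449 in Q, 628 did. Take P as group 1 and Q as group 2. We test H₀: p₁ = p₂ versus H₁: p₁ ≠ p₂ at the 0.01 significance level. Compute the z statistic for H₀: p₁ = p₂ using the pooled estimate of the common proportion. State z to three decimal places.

p̂₁ = 648/1450 = 0.44690, p̂₂ = 628/1449 = 0.43340.
Pooled p̂ = (648+628)/(1450+1449) = 1276/2899 = 0.44015.
SE = √(0.246418 × 0.00137979) = 0.01844.
z = (0.44690 − 0.43340)/0.01844 = 0.01350/0.01844 = 0.732.
p-value = 2·P(Z > 0.732) ≈ 0.4643, so at α = 0.01 we fail to reject H₀.

z = 0.732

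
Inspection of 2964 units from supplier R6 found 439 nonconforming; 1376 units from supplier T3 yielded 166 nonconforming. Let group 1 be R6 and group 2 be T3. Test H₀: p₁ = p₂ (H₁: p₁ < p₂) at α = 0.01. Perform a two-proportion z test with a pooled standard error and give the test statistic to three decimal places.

z = 2.431

p̂₁ = 439/2964 ≈ 0.14811, p̂₂ = 166/1376 ≈ 0.12064.
Pooled p̂ = (439+166)/(2964+1376) = 605/4340 = 0.13940.
SE = √(0.119968 × 0.00106413) = 0.01130.
z = (0.14811 − 0.12064)/0.01130 = 0.02747/0.01130 = 2.431.
p-value = P(Z < 2.431) ≈ 0.9925; since p > α = 0.01, fail to reject H₀.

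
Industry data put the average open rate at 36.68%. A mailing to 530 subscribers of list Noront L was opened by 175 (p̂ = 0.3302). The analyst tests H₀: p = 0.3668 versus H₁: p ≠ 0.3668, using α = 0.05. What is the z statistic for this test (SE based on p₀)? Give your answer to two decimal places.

p̂ = 175/530 = 0.3302.
Under H₀, SE = √(0.3668·0.6332/530) = √(0.000438222) = 0.0209.
z = (0.3302 − 0.3668)/0.0209 = -0.0366/0.0209 = -1.75.
Two-sided p-value ≈ 2·Φ(−1.749) = 0.0803. With α = 0.05, fail to reject H₀.

z = -1.75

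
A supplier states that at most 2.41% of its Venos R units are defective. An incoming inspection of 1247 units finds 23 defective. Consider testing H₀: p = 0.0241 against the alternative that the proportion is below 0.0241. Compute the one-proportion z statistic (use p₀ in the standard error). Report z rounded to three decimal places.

z = -1.302

p̂ = 23/1247 = 0.018444.
Standard error under H₀: √(0.0241×0.9759/1247) = 0.004343.
z = (0.018444 − 0.0241)/0.004343 = -0.005656/0.004343 = -1.302.
p-value = P(Z < -1.302) ≈ 0.0964.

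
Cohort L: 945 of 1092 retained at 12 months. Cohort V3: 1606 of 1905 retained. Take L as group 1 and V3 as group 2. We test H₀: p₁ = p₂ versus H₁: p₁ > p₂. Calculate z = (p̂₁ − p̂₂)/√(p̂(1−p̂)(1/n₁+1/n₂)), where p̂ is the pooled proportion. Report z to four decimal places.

z = 1.6537

p̂₁ = 945/1092 ≈ 0.865385, p̂₂ = 1606/1905 ≈ 0.843045.
Pooled p̂ = (945+1606)/(1092+1905) = 2551/2997 = 0.851185.
SE = √(p̂(1−p̂)(1/n₁+1/n₂)) = √(0.851185·0.148815·0.00144069) = √(0.000182491) = 0.013509.
z = (0.865385 − 0.843045)/0.013509 = 0.022340/0.013509 = 1.6537.
p-value = P(Z > 1.654) ≈ 0.0491.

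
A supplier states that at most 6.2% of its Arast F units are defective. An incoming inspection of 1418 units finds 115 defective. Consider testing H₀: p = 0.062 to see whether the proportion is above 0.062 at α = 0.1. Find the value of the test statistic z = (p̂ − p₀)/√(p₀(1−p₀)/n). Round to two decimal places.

p̂ = 115/1418 ≈ 0.0811.
SE = √(p₀(1−p₀)/n) = √(0.058156/1418) = 0.0064.
z = (0.0811 − 0.062)/0.0064 = 0.0191/0.0064 = 2.98.
p-value = P(Z > 2.982) ≈ 0.0014; since p < α = 0.1, reject H₀.

z = 2.98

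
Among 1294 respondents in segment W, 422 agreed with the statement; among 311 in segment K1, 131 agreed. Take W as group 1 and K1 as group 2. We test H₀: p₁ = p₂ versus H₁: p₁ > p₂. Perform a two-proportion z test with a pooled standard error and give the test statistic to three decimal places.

z = -3.169

p̂₁ = 422/1294 ≈ 0.32612, p̂₂ = 131/311 ≈ 0.42122.
Pooled p̂ = (422+131)/(1294+311) = 553/1605 = 0.34455.
SE = √(0.225835 × 0.00398823) = 0.03001.
z = (0.32612 − 0.42122)/0.03001 = -0.09510/0.03001 = -3.169.
p-value = P(Z > -3.169) ≈ 0.9992.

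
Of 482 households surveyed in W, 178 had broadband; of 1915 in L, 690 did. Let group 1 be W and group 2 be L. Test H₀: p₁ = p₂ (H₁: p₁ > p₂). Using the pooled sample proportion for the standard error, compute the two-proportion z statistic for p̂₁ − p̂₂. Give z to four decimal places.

z = 0.3667

p̂₁ = 178/482 ≈ 0.369295, p̂₂ = 690/1915 ≈ 0.360313.
Pooled p̂ = (178+690)/(482+1915) = 868/2397 = 0.362119.
SE = √(0.230989 × 0.00259688) = 0.024492.
z = (0.369295 − 0.360313)/0.024492 = 0.008982/0.024492 = 0.3667.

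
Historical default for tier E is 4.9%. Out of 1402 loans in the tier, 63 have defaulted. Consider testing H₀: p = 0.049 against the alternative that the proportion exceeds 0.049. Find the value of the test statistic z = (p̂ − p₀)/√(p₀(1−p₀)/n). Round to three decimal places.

p̂ = 63/1402 = 0.044936.
Under H₀, SE = √(0.049·0.951/1402) = √(3.32375e-05) = 0.005765.
z = (0.044936 − 0.049)/0.005765 = -0.004064/0.005765 = -0.705.

z = -0.705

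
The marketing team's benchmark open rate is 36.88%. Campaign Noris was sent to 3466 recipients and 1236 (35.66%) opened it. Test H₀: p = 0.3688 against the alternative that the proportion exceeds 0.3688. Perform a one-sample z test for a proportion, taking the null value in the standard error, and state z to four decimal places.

z = -1.4878

p̂ = 1236/3466 = 0.3566070.
Under H₀, SE = √(0.3688·0.6312/3466) = √(6.71629e-05) = 0.0081953.
z = (0.3566070 − 0.3688)/0.0081953 = -0.0121930/0.0081953 = -1.4878.
p-value = P(Z > -1.488) ≈ 0.9316.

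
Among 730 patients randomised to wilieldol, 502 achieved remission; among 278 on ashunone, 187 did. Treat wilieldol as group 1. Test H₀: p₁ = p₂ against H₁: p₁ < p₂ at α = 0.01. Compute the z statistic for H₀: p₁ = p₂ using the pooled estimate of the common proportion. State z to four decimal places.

z = 0.4579

p̂₁ = 502/730 = 0.687671, p̂₂ = 187/278 = 0.672662.
Pooled p̂ = (502+187)/(730+278) = 689/1008 = 0.683532.
SE = √(p̂(1−p̂)(1/n₁+1/n₂)) = √(0.683532·0.316468·0.00496699) = √(0.00107444) = 0.032779.
z = (0.687671 − 0.672662)/0.032779 = 0.015009/0.032779 = 0.4579.
p-value = P(Z < 0.458) ≈ 0.6765. With α = 0.01, fail to reject H₀.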